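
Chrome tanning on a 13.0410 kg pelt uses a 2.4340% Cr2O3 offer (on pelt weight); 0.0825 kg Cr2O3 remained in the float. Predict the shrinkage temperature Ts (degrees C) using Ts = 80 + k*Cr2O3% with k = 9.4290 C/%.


Offered = pelt * offer_pct / 100 = 13.0410 * 2.4340 / 100 = 0.3174 kg
Uptake = offered - residual = 0.3174 - 0.0825 = 0.2349 kg
Cr2O3% on pelt = uptake / pelt * 100 = 0.2349 / 13.0410 * 100 = 1.8014 %
Ts = 80 + k * Cr2O3% = 80 + 9.4290 * 1.8014 = 96.9852 C


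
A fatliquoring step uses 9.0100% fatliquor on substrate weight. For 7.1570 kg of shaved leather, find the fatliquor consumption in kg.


Formula: Fat = substrate * pct / 100
Substituting: Fat = 7.1570 * 9.0100 / 100
Result: 0.6448 kg


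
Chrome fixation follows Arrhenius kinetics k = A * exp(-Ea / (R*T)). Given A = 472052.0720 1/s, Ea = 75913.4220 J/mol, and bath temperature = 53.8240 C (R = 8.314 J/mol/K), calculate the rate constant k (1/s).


T_K = T_C + 273.15 = 53.8240 + 273.15 = 326.9740 K
exponent = -Ea / (R * T_K) = -75913.4220 / (8.314 * 326.9740) = -27.9251
k = A * exp(exponent) = 472052.0720 * exp(-27.9251) = 3.5177e-07 1/s


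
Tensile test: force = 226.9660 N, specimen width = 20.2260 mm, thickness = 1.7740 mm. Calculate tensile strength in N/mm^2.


Formula: TS = force / (width * thickness)
Substituting: TS = 226.9660 / (20.2260 * 1.7740)
Result: 6.3255 N/mm^2


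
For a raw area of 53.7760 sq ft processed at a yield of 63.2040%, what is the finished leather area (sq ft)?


Formula: finished = raw * yield / 100
Substituting: finished = 53.7760 * 63.2040 / 100
Result: 33.9886 sq ft


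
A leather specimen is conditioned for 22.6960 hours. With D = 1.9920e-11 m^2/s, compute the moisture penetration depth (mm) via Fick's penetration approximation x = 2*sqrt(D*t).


t = 22.6960 hr * 3600 = 81705.6000 s
D * t = 1.9920e-11 * 81705.6000 = 1.6276e-06
x = 2 * sqrt(D*t) = 2 * sqrt(1.6276e-06) = 0.00255153 m = 2.5515 mm


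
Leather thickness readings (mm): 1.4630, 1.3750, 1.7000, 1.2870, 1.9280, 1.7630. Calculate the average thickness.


Formula: Average = sum / n
Substituting: Average = 9.5160 / 6
Result: 1.5860 mm


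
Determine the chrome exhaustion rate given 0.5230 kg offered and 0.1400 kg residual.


Formula: Uptake = (offered - residual) / offered * 100
Substituting: Uptake = (0.5230 - 0.1400) / 0.5230 * 100
Result: 73.2314 %


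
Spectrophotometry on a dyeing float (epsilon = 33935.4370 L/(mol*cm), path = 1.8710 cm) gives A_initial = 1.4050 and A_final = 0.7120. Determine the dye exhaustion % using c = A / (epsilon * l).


c_initial = A_i / (epsilon * l) = 1.4050 / (33935.4370 * 1.8710) = 2.2128e-05 mol/L
c_final = A_f / (epsilon * l) = 0.7120 / (33935.4370 * 1.8710) = 1.1214e-05 mol/L
Exhaustion = (c_initial - c_final) / c_initial * 100 = (2.2128e-05 - 1.1214e-05) / 2.2128e-05 * 100 = 49.3238 %


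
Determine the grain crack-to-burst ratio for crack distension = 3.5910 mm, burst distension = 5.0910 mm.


Formula: Ratio = crack / burst
Substituting: Ratio = 3.5910 / 5.0910
Result: 0.7054


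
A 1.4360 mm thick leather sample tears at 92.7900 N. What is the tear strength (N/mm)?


Formula: Tear strength = force / thickness
Substituting: Tear strength = 92.7900 / 1.4360
Result: 64.6170 N/mm


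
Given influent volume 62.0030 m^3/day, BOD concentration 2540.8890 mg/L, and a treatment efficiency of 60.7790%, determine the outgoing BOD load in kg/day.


Load_in = volume * conc / 1000 = 62.0030 * 2540.8890 / 1000 = 157.5427 kg/day
Removed = Load_in * eff / 100 = 157.5427 * 60.7790 / 100 = 95.7529 kg/day
Load_out = Load_in - Removed = 157.5427 - 95.7529 = 61.7898 kg/day


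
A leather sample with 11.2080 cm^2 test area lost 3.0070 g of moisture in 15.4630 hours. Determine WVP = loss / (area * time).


Formula: WVP = loss / (area * time)
Substituting: WVP = 3.0070 / (11.2080 * 15.4630)
Result: 0.0173505 g/(cm^2*hr)


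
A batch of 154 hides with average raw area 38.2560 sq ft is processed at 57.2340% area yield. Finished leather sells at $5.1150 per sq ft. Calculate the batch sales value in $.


Raw_total = N * avg_area = 154 * 38.2560 = 5891.4240 sq ft
Finished = Raw_total * yield / 100 = 5891.4240 * 57.2340 / 100 = 3371.8976 sq ft
Value = Finished * price = 3371.8976 * 5.1150 = 17247.2563 $


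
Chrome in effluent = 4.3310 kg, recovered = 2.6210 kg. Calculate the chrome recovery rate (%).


Formula: Recovery = recovered / input * 100
Substituting: Recovery = 2.6210 / 4.3310 * 100
Result: 60.5172 %


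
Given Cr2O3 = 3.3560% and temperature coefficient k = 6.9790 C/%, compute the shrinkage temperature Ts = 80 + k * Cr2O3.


Formula: Ts = 80 + k * Cr2O3
Substituting: Ts = 80 + 6.9790 * 3.3560
Result: 103.4215 C


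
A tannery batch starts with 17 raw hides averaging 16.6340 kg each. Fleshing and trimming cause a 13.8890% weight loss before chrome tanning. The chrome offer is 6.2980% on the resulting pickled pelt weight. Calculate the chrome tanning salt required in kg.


Total_raw = N * avg_wt = 17 * 16.6340 = 282.7780 kg
Substrate = Total_raw * (1 - loss/100) = 282.7780 * (1 - 13.8890/100) = 243.5030 kg
Chrome = Substrate * pct / 100 = 243.5030 * 6.2980 / 100 = 15.3358 kg


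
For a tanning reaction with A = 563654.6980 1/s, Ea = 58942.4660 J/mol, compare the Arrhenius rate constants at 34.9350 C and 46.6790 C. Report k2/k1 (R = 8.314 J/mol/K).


T1 = 34.9350 + 273.15 = 308.0850 K; T2 = 46.6790 + 273.15 = 319.8290 K
k1 = A * exp(-Ea/(R*T1)) = 563654.6980 * exp(-58942.4660/(8.314*308.0850)) = 5.7172e-05 1/s
k2 = A * exp(-Ea/(R*T2)) = 563654.6980 * exp(-58942.4660/(8.314*319.8290)) = 1.3309e-04 1/s
k2/k1 = 1.3309e-04 / 5.7172e-05 = 2.3279


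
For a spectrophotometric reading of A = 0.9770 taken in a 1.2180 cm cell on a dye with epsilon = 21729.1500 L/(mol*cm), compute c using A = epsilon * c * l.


Formula: c = A / (epsilon * l)
Substituting: c = 0.9770 / (21729.1500 * 1.2180)
Result: 3.6915e-05 mol/L


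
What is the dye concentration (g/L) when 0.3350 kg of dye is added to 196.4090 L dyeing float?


Formula: Conc = dye_mass(kg) / volume(L) * 1000
Substituting: Conc = 0.3350 / 196.4090 * 1000
Result: 1.7056 g/L


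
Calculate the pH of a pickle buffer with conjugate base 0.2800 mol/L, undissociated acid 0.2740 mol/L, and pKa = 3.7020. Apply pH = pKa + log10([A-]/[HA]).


ratio = [A-] / [HA] = 0.2800 / 0.2740 = 1.0219
log10(ratio) = 0.00940747
pH = pKa + log10(ratio) = 3.7020 + 0.00940747 = 3.7114


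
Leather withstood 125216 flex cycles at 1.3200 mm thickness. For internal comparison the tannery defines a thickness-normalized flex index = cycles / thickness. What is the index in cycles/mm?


Formula: Index = cycles / thickness
Substituting: Index = 125216 / 1.3200
Result: 94860.6061 cycles/mm


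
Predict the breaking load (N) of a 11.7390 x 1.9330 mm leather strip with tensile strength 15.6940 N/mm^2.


Formula: F = TS * w * t
Substituting: F = 15.6940 * 11.7390 * 1.9330
Result: 356.1202 N


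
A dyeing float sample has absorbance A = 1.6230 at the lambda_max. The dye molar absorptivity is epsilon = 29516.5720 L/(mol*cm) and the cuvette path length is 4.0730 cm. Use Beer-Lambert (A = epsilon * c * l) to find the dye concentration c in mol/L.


Formula: c = A / (epsilon * l)
Substituting: c = 1.6230 / (29516.5720 * 4.0730)
Result: 1.3500e-05 mol/L


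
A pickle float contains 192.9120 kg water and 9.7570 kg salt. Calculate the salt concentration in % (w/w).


Formula: Conc = salt / (water + salt) * 100
Substituting: Conc = 9.7570 / (192.9120 + 9.7570) * 100
Result: 4.8143 %


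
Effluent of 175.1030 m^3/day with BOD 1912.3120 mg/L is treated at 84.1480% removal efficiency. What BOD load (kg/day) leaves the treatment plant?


Load_in = volume * conc / 1000 = 175.1030 * 1912.3120 / 1000 = 334.8516 kg/day
Removed = Load_in * eff / 100 = 334.8516 * 84.1480 / 100 = 281.7709 kg/day
Load_out = Load_in - Removed = 334.8516 - 281.7709 = 53.0807 kg/day


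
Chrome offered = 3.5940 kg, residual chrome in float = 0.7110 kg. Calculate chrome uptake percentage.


Formula: Uptake = (offered - residual) / offered * 100
Substituting: Uptake = (3.5940 - 0.7110) / 3.5940 * 100
Result: 80.2170 %


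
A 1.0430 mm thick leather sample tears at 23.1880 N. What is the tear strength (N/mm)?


Formula: Tear strength = force / thickness
Substituting: Tear strength = 23.1880 / 1.0430
Result: 22.2320 N/mm


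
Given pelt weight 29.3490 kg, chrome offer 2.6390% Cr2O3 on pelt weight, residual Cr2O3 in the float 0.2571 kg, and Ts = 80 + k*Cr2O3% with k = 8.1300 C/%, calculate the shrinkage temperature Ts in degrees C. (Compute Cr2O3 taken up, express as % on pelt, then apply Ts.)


Offered = pelt * offer_pct / 100 = 29.3490 * 2.6390 / 100 = 0.7745 kg
Uptake = offered - residual = 0.7745 - 0.2571 = 0.5174 kg
Cr2O3% on pelt = uptake / pelt * 100 = 0.5174 / 29.3490 * 100 = 1.7630 %
Ts = 80 + k * Cr2O3% = 80 + 8.1300 * 1.7630 = 94.3331 C


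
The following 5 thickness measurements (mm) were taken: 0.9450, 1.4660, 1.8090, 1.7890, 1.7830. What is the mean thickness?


Formula: Average = sum / n
Substituting: Average = 7.7920 / 5
Result: 1.5584 mm


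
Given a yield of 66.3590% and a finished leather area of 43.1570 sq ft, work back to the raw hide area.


Formula: raw = finished * 100 / yield
Substituting: raw = 43.1570 * 100 / 66.3590
Result: 65.0356 sq ft


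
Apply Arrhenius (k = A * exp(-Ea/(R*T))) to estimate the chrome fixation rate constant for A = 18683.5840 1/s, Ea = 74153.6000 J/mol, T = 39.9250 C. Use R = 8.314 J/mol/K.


T_K = T_C + 273.15 = 39.9250 + 273.15 = 313.0750 K
exponent = -Ea / (R * T_K) = -74153.6000 / (8.314 * 313.0750) = -28.4888
k = A * exp(exponent) = 18683.5840 * exp(-28.4888) = 7.9239e-09 1/s


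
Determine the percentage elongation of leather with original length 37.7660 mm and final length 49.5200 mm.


Formula: Elongation = (Lf - L0) / L0 * 100
Substituting: Elongation = (49.5200 - 37.7660) / 37.7660 * 100
Result: 31.1232 %


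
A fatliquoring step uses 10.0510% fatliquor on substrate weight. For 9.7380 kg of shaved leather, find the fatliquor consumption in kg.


Formula: Fat = substrate * pct / 100
Substituting: Fat = 9.7380 * 10.0510 / 100
Result: 0.9788 kg


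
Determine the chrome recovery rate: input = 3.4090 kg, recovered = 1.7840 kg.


Formula: Recovery = recovered / input * 100
Substituting: Recovery = 1.7840 / 3.4090 * 100
Result: 52.3321 %


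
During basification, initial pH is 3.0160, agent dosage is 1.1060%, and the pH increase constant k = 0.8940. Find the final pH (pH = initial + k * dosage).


Formula: pH_final = pH_initial + k * base_pct
Substituting: pH_final = 3.0160 + 0.8940 * 1.1060
Result: 4.0048


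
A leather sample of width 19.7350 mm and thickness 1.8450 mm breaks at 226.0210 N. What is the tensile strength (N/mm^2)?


Formula: TS = force / (width * thickness)
Substituting: TS = 226.0210 / (19.7350 * 1.8450)
Result: 6.2075 N/mm^2


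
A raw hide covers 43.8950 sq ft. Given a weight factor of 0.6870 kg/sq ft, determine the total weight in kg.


Formula: Weight = area * weight_per_sqft
Substituting: Weight = 43.8950 * 0.6870
Result: 30.1559 kg


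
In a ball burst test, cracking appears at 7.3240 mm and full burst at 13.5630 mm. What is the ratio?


Formula: Ratio = crack / burst
Substituting: Ratio = 7.3240 / 13.5630
Result: 0.5400


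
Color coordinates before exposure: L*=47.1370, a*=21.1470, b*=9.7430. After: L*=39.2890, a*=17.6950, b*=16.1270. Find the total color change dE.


dL = -7.8480, da = -3.4520, db = 6.3840
dE = sqrt((-7.8480)^2 + (-3.4520)^2 + 6.3840^2) = 10.6894


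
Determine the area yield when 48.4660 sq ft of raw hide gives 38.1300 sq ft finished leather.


Formula: Yield = finished / raw * 100
Substituting: Yield = 38.1300 / 48.4660 * 100
Result: 78.6737 %


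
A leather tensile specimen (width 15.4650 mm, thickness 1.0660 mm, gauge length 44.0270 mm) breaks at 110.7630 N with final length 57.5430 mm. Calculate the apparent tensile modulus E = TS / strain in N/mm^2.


TS = F / (w * t) = 110.7630 / (15.4650 * 1.0660) = 6.7187 N/mm^2
strain = (Lf - L0) / L0 = (57.5430 - 44.0270) / 44.0270 = 0.3070
E = TS / strain = 6.7187 / 0.3070 = 21.8856 N/mm^2


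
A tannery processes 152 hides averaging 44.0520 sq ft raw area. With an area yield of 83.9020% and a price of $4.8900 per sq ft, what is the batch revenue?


Raw_total = N * avg_area = 152 * 44.0520 = 6695.9040 sq ft
Finished = Raw_total * yield / 100 = 6695.9040 * 83.9020 / 100 = 5617.9974 sq ft
Value = Finished * price = 5617.9974 * 4.8900 = 27472.0072 $


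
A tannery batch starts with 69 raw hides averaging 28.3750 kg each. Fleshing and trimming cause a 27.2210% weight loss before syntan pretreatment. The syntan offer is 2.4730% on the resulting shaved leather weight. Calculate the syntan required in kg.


Total_raw = N * avg_wt = 69 * 28.3750 = 1957.8750 kg
Substrate = Total_raw * (1 - loss/100) = 1957.8750 * (1 - 27.2210/100) = 1424.9218 kg
Syntan = Substrate * pct / 100 = 1424.9218 * 2.4730 / 100 = 35.2383 kg


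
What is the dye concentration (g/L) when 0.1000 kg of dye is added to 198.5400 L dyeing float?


Formula: Conc = dye_mass(kg) / volume(L) * 1000
Substituting: Conc = 0.1000 / 198.5400 * 1000
Result: 0.5037 g/L


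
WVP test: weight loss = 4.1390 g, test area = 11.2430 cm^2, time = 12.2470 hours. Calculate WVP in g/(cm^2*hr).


Formula: WVP = loss / (area * time)
Substituting: WVP = 4.1390 / (11.2430 * 12.2470)
Result: 0.0300596 g/(cm^2*hr)


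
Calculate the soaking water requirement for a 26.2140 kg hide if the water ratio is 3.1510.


Formula: Water = hide_weight * ratio
Substituting: Water = 26.2140 * 3.1510
Result: 82.6003 kg


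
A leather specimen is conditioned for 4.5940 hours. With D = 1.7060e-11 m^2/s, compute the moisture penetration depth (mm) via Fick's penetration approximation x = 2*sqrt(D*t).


t = 4.5940 hr * 3600 = 16538.4000 s
D * t = 1.7060e-11 * 16538.4000 = 2.8215e-07
x = 2 * sqrt(D*t) = 2 * sqrt(2.8215e-07) = 0.00106235 m = 1.0623 mm


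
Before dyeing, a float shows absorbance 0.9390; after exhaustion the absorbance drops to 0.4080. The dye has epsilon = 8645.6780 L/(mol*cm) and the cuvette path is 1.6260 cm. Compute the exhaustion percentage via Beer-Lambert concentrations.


c_initial = A_i / (epsilon * l) = 0.9390 / (8645.6780 * 1.6260) = 6.6795e-05 mol/L
c_final = A_f / (epsilon * l) = 0.4080 / (8645.6780 * 1.6260) = 2.9023e-05 mol/L
Exhaustion = (c_initial - c_final) / c_initial * 100 = (6.6795e-05 - 2.9023e-05) / 6.6795e-05 * 100 = 56.5495 %


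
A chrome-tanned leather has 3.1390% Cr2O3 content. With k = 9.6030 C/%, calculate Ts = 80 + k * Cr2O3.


Formula: Ts = 80 + k * Cr2O3
Substituting: Ts = 80 + 9.6030 * 3.1390
Result: 110.1438 C


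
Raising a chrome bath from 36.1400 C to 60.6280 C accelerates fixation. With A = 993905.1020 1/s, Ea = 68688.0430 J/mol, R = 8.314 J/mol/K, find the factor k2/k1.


T1 = 36.1400 + 273.15 = 309.2900 K; T2 = 60.6280 + 273.15 = 333.7780 K
k1 = A * exp(-Ea/(R*T1)) = 993905.1020 * exp(-68688.0430/(8.314*309.2900)) = 2.4917e-06 1/s
k2 = A * exp(-Ea/(R*T2)) = 993905.1020 * exp(-68688.0430/(8.314*333.7780)) = 1.7685e-05 1/s
k2/k1 = 1.7685e-05 / 2.4917e-06 = 7.0976


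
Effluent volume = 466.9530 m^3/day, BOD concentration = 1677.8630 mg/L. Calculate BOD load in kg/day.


Formula: BOD_load = volume * conc / 1000
Substituting: BOD_load = 466.9530 * 1677.8630 / 1000
Result: 783.4832 kg/day


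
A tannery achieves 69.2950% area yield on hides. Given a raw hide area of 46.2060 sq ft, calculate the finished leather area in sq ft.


Formula: finished = raw * yield / 100
Substituting: finished = 46.2060 * 69.2950 / 100
Result: 32.0184 sq ft


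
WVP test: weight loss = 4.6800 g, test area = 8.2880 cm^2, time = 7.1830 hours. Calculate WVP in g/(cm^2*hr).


Formula: WVP = loss / (area * time)
Substituting: WVP = 4.6800 / (8.2880 * 7.1830)
Result: 0.0786123 g/(cm^2*hr)


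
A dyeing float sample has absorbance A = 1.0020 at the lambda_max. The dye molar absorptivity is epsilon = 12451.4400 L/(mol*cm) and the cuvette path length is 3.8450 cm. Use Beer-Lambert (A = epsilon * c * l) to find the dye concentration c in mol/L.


Formula: c = A / (epsilon * l)
Substituting: c = 1.0020 / (12451.4400 * 3.8450)
Result: 2.0929e-05 mol/L


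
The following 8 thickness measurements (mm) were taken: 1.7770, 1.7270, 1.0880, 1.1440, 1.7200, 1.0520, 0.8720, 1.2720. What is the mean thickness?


Formula: Average = sum / n
Substituting: Average = 10.6520 / 8
Result: 1.3315 mm


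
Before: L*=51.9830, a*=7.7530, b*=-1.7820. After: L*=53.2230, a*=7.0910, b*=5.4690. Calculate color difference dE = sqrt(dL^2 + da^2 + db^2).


dL = 1.2400, da = -0.6620, db = 7.2510
dE = sqrt(1.2400^2 + (-0.6620)^2 + 7.2510^2) = 7.3860


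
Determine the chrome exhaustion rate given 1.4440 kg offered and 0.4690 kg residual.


Formula: Uptake = (offered - residual) / offered * 100
Substituting: Uptake = (1.4440 - 0.4690) / 1.4440 * 100
Result: 67.5208 %


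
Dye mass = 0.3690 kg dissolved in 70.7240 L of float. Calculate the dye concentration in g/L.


Formula: Conc = dye_mass(kg) / volume(L) * 1000
Substituting: Conc = 0.3690 / 70.7240 * 1000
Result: 5.2175 g/L


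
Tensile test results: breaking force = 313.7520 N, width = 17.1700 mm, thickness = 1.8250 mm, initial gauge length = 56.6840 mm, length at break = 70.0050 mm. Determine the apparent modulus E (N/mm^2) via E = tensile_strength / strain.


TS = F / (w * t) = 313.7520 / (17.1700 * 1.8250) = 10.0127 N/mm^2
strain = (Lf - L0) / L0 = (70.0050 - 56.6840) / 56.6840 = 0.2350
E = TS / strain = 10.0127 / 0.2350 = 42.6066 N/mm^2


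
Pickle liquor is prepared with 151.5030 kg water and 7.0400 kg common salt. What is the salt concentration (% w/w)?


Formula: Conc = salt / (water + salt) * 100
Substituting: Conc = 7.0400 / (151.5030 + 7.0400) * 100
Result: 4.4404 %


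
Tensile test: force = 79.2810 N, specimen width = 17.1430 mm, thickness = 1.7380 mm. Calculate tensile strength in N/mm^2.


Formula: TS = force / (width * thickness)
Substituting: TS = 79.2810 / (17.1430 * 1.7380)
Result: 2.6609 N/mm^2


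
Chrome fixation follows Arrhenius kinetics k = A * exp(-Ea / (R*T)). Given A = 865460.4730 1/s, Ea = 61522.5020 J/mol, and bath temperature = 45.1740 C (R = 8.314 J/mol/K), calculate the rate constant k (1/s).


T_K = T_C + 273.15 = 45.1740 + 273.15 = 318.3240 K
exponent = -Ea / (R * T_K) = -61522.5020 / (8.314 * 318.3240) = -23.2463
k = A * exp(exponent) = 865460.4730 * exp(-23.2463) = 6.9421e-05 1/s


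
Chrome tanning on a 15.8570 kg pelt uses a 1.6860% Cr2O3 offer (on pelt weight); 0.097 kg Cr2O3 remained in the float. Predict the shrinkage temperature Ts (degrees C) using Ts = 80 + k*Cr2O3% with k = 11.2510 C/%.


Offered = pelt * offer_pct / 100 = 15.8570 * 1.6860 / 100 = 0.2673 kg
Uptake = offered - residual = 0.2673 - 0.097 = 0.1703 kg
Cr2O3% on pelt = uptake / pelt * 100 = 0.1703 / 15.8570 * 100 = 1.0743 %
Ts = 80 + k * Cr2O3% = 80 + 11.2510 * 1.0743 = 92.0868 C


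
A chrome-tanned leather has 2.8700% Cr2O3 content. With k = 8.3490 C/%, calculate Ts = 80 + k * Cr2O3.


Formula: Ts = 80 + k * Cr2O3
Substituting: Ts = 80 + 8.3490 * 2.8700
Result: 103.9616 C


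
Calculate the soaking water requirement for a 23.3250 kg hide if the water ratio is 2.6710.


Formula: Water = hide_weight * ratio
Substituting: Water = 23.3250 * 2.6710
Result: 62.3011 kg


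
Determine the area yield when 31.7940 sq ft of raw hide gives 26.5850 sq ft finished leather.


Formula: Yield = finished / raw * 100
Substituting: Yield = 26.5850 / 31.7940 * 100
Result: 83.6164 %


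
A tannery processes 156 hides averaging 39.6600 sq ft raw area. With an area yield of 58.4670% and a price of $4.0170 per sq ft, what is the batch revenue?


Raw_total = N * avg_area = 156 * 39.6600 = 6186.9600 sq ft
Finished = Raw_total * yield / 100 = 6186.9600 * 58.4670 / 100 = 3617.3299 sq ft
Value = Finished * price = 3617.3299 * 4.0170 = 14530.8142 $


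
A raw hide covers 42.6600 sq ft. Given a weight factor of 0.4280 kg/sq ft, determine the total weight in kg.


Formula: Weight = area * weight_per_sqft
Substituting: Weight = 42.6600 * 0.4280
Result: 18.2585 kg


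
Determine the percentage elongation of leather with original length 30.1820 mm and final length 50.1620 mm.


Formula: Elongation = (Lf - L0) / L0 * 100
Substituting: Elongation = (50.1620 - 30.1820) / 30.1820 * 100
Result: 66.1984 %


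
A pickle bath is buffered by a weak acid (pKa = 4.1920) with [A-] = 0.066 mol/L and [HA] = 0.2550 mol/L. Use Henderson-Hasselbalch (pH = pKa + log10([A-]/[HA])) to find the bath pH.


ratio = [A-] / [HA] = 0.066 / 0.2550 = 0.2588
log10(ratio) = -0.5870
pH = pKa + log10(ratio) = 4.1920 - 0.5870 = 3.6050


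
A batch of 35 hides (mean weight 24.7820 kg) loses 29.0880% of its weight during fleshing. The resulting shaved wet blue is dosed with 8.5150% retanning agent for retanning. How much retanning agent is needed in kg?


Total_raw = N * avg_wt = 35 * 24.7820 = 867.3700 kg
Substrate = Total_raw * (1 - loss/100) = 867.3700 * (1 - 29.0880/100) = 615.0694 kg
Retan = Substrate * pct / 100 = 615.0694 * 8.5150 / 100 = 52.3732 kg


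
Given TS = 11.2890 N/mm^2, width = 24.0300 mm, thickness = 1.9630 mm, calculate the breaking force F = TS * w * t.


Formula: F = TS * w * t
Substituting: F = 11.2890 * 24.0300 * 1.9630
Result: 532.5122 N


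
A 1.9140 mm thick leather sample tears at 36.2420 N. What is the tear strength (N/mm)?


Formula: Tear strength = force / thickness
Substituting: Tear strength = 36.2420 / 1.9140
Result: 18.9352 N/mm


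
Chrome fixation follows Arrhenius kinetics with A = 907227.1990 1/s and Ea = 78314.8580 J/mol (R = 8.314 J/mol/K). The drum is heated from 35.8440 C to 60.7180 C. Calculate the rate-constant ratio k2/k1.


T1 = 35.8440 + 273.15 = 308.9940 K; T2 = 60.7180 + 273.15 = 333.8680 K
k1 = A * exp(-Ea/(R*T1)) = 907227.1990 * exp(-78314.8580/(8.314*308.9940)) = 5.2277e-08 1/s
k2 = A * exp(-Ea/(R*T2)) = 907227.1990 * exp(-78314.8580/(8.314*333.8680)) = 5.0662e-07 1/s
k2/k1 = 5.0662e-07 / 5.2277e-08 = 9.6910


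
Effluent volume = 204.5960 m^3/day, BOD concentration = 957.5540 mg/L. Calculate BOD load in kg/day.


Formula: BOD_load = volume * conc / 1000
Substituting: BOD_load = 204.5960 * 957.5540 / 1000
Result: 195.9117 kg/day


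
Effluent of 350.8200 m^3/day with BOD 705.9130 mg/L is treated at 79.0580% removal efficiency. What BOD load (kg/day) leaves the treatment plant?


Load_in = volume * conc / 1000 = 350.8200 * 705.9130 / 1000 = 247.6484 kg/day
Removed = Load_in * eff / 100 = 247.6484 * 79.0580 / 100 = 195.7859 kg/day
Load_out = Load_in - Removed = 247.6484 - 195.7859 = 51.8625 kg/day


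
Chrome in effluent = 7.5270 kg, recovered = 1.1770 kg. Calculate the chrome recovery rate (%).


Formula: Recovery = recovered / input * 100
Substituting: Recovery = 1.1770 / 7.5270 * 100
Result: 15.6370 %


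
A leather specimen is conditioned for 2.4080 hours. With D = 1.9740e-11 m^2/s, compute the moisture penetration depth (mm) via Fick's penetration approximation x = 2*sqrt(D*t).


t = 2.4080 hr * 3600 = 8668.8000 s
D * t = 1.9740e-11 * 8668.8000 = 1.7112e-07
x = 2 * sqrt(D*t) = 2 * sqrt(1.7112e-07) = 8.2734e-04 m = 0.8273 mm


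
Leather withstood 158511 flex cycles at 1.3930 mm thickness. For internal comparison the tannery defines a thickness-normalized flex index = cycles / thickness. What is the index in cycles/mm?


Formula: Index = cycles / thickness
Substituting: Index = 158511 / 1.3930
Result: 113791.0983 cycles/mm


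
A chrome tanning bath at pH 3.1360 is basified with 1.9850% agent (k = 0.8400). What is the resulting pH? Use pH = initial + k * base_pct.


Formula: pH_final = pH_initial + k * base_pct
Substituting: pH_final = 3.1360 + 0.8400 * 1.9850
Result: 4.8034


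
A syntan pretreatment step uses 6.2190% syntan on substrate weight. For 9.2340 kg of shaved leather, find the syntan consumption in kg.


Formula: Syntan = substrate * pct / 100
Substituting: Syntan = 9.2340 * 6.2190 / 100
Result: 0.5743 kg


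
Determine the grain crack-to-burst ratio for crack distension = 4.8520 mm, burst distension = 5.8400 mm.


Formula: Ratio = crack / burst
Substituting: Ratio = 4.8520 / 5.8400
Result: 0.8308


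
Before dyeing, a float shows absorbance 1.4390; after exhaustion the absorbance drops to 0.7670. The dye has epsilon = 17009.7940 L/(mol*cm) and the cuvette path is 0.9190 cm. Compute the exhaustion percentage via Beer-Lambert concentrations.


c_initial = A_i / (epsilon * l) = 1.4390 / (17009.7940 * 0.9190) = 9.2055e-05 mol/L
c_final = A_f / (epsilon * l) = 0.7670 / (17009.7940 * 0.9190) = 4.9066e-05 mol/L
Exhaustion = (c_initial - c_final) / c_initial * 100 = (9.2055e-05 - 4.9066e-05) / 9.2055e-05 * 100 = 46.6991 %


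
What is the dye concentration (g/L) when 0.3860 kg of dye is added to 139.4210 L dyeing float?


Formula: Conc = dye_mass(kg) / volume(L) * 1000
Substituting: Conc = 0.3860 / 139.4210 * 1000
Result: 2.7686 g/L


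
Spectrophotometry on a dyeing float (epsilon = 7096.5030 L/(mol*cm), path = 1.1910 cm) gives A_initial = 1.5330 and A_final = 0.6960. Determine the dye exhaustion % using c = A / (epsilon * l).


c_initial = A_i / (epsilon * l) = 1.5330 / (7096.5030 * 1.1910) = 1.8138e-04 mol/L
c_final = A_f / (epsilon * l) = 0.6960 / (7096.5030 * 1.1910) = 8.2348e-05 mol/L
Exhaustion = (c_initial - c_final) / c_initial * 100 = (1.8138e-04 - 8.2348e-05) / 1.8138e-04 * 100 = 54.5988 %


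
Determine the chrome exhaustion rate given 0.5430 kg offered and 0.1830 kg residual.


Formula: Uptake = (offered - residual) / offered * 100
Substituting: Uptake = (0.5430 - 0.1830) / 0.5430 * 100
Result: 66.2983 %


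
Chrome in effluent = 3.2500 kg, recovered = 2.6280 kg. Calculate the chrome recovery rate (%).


Formula: Recovery = recovered / input * 100
Substituting: Recovery = 2.6280 / 3.2500 * 100
Result: 80.8615 %


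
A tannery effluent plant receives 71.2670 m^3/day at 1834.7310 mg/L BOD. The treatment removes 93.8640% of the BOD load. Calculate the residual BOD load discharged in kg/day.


Load_in = volume * conc / 1000 = 71.2670 * 1834.7310 / 1000 = 130.7558 kg/day
Removed = Load_in * eff / 100 = 130.7558 * 93.8640 / 100 = 122.7326 kg/day
Load_out = Load_in - Removed = 130.7558 - 122.7326 = 8.0232 kg/day


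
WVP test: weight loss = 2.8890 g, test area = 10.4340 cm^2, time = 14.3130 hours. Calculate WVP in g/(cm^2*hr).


Formula: WVP = loss / (area * time)
Substituting: WVP = 2.8890 / (10.4340 * 14.3130)
Result: 0.0193449 g/(cm^2*hr)


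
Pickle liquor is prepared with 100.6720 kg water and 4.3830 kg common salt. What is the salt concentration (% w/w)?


Formula: Conc = salt / (water + salt) * 100
Substituting: Conc = 4.3830 / (100.6720 + 4.3830) * 100
Result: 4.1721 %


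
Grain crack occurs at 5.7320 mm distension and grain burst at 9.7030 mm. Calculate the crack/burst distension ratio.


Formula: Ratio = crack / burst
Substituting: Ratio = 5.7320 / 9.7030
Result: 0.5907


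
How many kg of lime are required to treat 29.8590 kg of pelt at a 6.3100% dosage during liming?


Formula: Lime = substrate * pct / 100
Substituting: Lime = 29.8590 * 6.3100 / 100
Result: 1.8841 kg


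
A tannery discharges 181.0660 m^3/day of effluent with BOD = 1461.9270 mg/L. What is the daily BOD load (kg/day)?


Formula: BOD_load = volume * conc / 1000
Substituting: BOD_load = 181.0660 * 1461.9270 / 1000
Result: 264.7053 kg/day


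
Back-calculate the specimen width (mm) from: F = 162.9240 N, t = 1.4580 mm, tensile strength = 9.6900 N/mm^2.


Formula: w = F / (TS * t)
Substituting: w = 162.9240 / (9.6900 * 1.4580)
Result: 11.5320 mm


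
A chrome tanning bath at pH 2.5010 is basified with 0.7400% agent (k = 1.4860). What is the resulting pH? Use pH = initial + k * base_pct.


Formula: pH_final = pH_initial + k * base_pct
Substituting: pH_final = 2.5010 + 1.4860 * 0.7400
Result: 3.6006


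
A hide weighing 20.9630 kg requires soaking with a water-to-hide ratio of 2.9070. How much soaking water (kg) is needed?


Formula: Water = hide_weight * ratio
Substituting: Water = 20.9630 * 2.9070
Result: 60.9394 kg


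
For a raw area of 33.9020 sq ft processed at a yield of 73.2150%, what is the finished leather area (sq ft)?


Formula: finished = raw * yield / 100
Substituting: finished = 33.9020 * 73.2150 / 100
Result: 24.8213 sq ft


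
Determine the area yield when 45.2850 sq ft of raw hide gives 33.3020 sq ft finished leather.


Formula: Yield = finished / raw * 100
Substituting: Yield = 33.3020 / 45.2850 * 100
Result: 73.5387 %


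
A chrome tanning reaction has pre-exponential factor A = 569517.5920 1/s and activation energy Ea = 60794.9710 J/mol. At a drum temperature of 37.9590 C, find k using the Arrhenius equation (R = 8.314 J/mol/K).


T_K = T_C + 273.15 = 37.9590 + 273.15 = 311.1090 K
exponent = -Ea / (R * T_K) = -60794.9710 / (8.314 * 311.1090) = -23.5042
k = A * exp(exponent) = 569517.5920 * exp(-23.5042) = 3.5300e-05 1/s


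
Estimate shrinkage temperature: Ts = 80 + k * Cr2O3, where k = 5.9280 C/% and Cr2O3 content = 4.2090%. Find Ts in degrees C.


Formula: Ts = 80 + k * Cr2O3
Substituting: Ts = 80 + 5.9280 * 4.2090
Result: 104.9510 C


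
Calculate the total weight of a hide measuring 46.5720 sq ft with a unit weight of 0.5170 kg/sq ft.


Formula: Weight = area * weight_per_sqft
Substituting: Weight = 46.5720 * 0.5170
Result: 24.0777 kg


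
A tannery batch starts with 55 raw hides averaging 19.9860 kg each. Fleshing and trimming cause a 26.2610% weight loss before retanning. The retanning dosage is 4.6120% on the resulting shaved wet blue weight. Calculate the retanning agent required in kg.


Total_raw = N * avg_wt = 55 * 19.9860 = 1099.2300 kg
Substrate = Total_raw * (1 - loss/100) = 1099.2300 * (1 - 26.2610/100) = 810.5612 kg
Retan = Substrate * pct / 100 = 810.5612 * 4.6120 / 100 = 37.3831 kg


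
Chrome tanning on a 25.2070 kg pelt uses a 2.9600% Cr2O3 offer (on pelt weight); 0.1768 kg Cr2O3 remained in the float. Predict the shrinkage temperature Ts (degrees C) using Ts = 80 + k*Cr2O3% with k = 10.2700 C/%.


Offered = pelt * offer_pct / 100 = 25.2070 * 2.9600 / 100 = 0.7461 kg
Uptake = offered - residual = 0.7461 - 0.1768 = 0.5693 kg
Cr2O3% on pelt = uptake / pelt * 100 = 0.5693 / 25.2070 * 100 = 2.2586 %
Ts = 80 + k * Cr2O3% = 80 + 10.2700 * 2.2586 = 103.1959 C


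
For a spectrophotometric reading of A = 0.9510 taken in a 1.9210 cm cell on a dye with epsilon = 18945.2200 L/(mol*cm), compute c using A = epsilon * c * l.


Formula: c = A / (epsilon * l)
Substituting: c = 0.9510 / (18945.2200 * 1.9210)
Result: 2.6131e-05 mol/L


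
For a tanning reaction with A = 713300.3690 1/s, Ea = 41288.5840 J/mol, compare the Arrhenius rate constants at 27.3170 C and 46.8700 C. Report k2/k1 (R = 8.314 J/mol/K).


T1 = 27.3170 + 273.15 = 300.4670 K; T2 = 46.8700 + 273.15 = 320.0200 K
k1 = A * exp(-Ea/(R*T1)) = 713300.3690 * exp(-41288.5840/(8.314*300.4670)) = 0.0473375 1/s
k2 = A * exp(-Ea/(R*T2)) = 713300.3690 * exp(-41288.5840/(8.314*320.0200)) = 0.1300 1/s
k2/k1 = 0.1300 / 0.0473375 = 2.7452


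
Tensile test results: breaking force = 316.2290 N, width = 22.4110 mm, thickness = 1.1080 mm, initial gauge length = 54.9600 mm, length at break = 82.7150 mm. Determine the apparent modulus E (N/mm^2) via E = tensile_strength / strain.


TS = F / (w * t) = 316.2290 / (22.4110 * 1.1080) = 12.7351 N/mm^2
strain = (Lf - L0) / L0 = (82.7150 - 54.9600) / 54.9600 = 0.5050
E = TS / strain = 12.7351 / 0.5050 = 25.2177 N/mm^2


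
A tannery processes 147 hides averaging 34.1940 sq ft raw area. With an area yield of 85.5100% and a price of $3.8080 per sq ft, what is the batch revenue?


Raw_total = N * avg_area = 147 * 34.1940 = 5026.5180 sq ft
Finished = Raw_total * yield / 100 = 5026.5180 * 85.5100 / 100 = 4298.1755 sq ft
Value = Finished * price = 4298.1755 * 3.8080 = 16367.4525 $


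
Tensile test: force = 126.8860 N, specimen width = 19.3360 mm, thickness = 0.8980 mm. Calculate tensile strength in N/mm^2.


Formula: TS = force / (width * thickness)
Substituting: TS = 126.8860 / (19.3360 * 0.8980)
Result: 7.3075 N/mm^2


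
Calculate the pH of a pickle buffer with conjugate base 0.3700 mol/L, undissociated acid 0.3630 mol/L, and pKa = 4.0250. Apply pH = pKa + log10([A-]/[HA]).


ratio = [A-] / [HA] = 0.3700 / 0.3630 = 1.0193
log10(ratio) = 0.0082951
pH = pKa + log10(ratio) = 4.0250 + 0.0082951 = 4.0333


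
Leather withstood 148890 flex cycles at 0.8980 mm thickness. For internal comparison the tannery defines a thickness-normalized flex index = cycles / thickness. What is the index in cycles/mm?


Formula: Index = cycles / thickness
Substituting: Index = 148890 / 0.8980
Result: 165801.7817 cycles/mm


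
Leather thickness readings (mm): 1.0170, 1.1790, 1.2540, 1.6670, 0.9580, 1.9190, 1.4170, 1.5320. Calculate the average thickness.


Formula: Average = sum / n
Substituting: Average = 10.9430 / 8
Result: 1.3679 mm


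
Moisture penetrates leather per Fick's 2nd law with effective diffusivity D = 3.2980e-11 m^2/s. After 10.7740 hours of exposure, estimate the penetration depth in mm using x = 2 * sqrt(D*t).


t = 10.7740 hr * 3600 = 38786.4000 s
D * t = 3.2980e-11 * 38786.4000 = 1.2792e-06
x = 2 * sqrt(D*t) = 2 * sqrt(1.2792e-06) = 0.00226201 m = 2.2620 mm


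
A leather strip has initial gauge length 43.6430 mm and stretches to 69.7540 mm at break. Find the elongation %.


Formula: Elongation = (Lf - L0) / L0 * 100
Substituting: Elongation = (69.7540 - 43.6430) / 43.6430 * 100
Result: 59.8286 %


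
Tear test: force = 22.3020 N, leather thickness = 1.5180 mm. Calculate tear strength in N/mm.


Formula: Tear strength = force / thickness
Substituting: Tear strength = 22.3020 / 1.5180
Result: 14.6917 N/mm


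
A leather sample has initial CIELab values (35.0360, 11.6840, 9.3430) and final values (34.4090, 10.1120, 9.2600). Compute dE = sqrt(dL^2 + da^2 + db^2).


dL = -0.6270, da = -1.5720, db = -0.083
dE = sqrt((-0.6270)^2 + (-1.5720)^2 + (-0.083)^2) = 1.6945


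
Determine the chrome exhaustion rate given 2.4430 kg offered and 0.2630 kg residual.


Formula: Uptake = (offered - residual) / offered * 100
Substituting: Uptake = (2.4430 - 0.2630) / 2.4430 * 100
Result: 89.2345 %


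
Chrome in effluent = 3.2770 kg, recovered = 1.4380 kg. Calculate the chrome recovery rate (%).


Formula: Recovery = recovered / input * 100
Substituting: Recovery = 1.4380 / 3.2770 * 100
Result: 43.8816 %


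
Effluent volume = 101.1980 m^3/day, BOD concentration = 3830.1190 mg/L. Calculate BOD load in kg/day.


Formula: BOD_load = volume * conc / 1000
Substituting: BOD_load = 101.1980 * 3830.1190 / 1000
Result: 387.6004 kg/day


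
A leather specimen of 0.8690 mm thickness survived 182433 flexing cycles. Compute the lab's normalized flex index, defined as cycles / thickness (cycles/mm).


Formula: Index = cycles / thickness
Substituting: Index = 182433 / 0.8690
Result: 209934.4074 cycles/mm


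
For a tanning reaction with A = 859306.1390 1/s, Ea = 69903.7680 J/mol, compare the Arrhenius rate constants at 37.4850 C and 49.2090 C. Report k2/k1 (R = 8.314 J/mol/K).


T1 = 37.4850 + 273.15 = 310.6350 K; T2 = 49.2090 + 273.15 = 322.3590 K
k1 = A * exp(-Ea/(R*T1)) = 859306.1390 * exp(-69903.7680/(8.314*310.6350)) = 1.5104e-06 1/s
k2 = A * exp(-Ea/(R*T2)) = 859306.1390 * exp(-69903.7680/(8.314*322.3590)) = 4.0422e-06 1/s
k2/k1 = 4.0422e-06 / 1.5104e-06 = 2.6762


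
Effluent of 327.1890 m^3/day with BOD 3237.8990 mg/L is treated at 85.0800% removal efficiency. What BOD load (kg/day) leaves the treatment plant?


Load_in = volume * conc / 1000 = 327.1890 * 3237.8990 / 1000 = 1059.4049 kg/day
Removed = Load_in * eff / 100 = 1059.4049 * 85.0800 / 100 = 901.3417 kg/day
Load_out = Load_in - Removed = 1059.4049 - 901.3417 = 158.0632 kg/day


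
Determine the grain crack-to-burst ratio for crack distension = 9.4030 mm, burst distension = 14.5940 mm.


Formula: Ratio = crack / burst
Substituting: Ratio = 9.4030 / 14.5940
Result: 0.6443


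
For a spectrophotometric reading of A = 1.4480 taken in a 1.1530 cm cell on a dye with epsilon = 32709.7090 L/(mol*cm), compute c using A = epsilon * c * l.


Formula: c = A / (epsilon * l)
Substituting: c = 1.4480 / (32709.7090 * 1.1530)
Result: 3.8394e-05 mol/L


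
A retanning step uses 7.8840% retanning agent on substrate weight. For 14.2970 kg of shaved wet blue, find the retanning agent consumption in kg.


Formula: Retan = substrate * pct / 100
Substituting: Retan = 14.2970 * 7.8840 / 100
Result: 1.1272 kg


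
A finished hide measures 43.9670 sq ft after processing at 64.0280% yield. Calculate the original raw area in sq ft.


Formula: raw = finished * 100 / yield
Substituting: raw = 43.9670 * 100 / 64.0280
Result: 68.6684 sq ft


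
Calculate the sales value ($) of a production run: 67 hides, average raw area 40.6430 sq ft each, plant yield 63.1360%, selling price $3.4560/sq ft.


Raw_total = N * avg_area = 67 * 40.6430 = 2723.0810 sq ft
Finished = Raw_total * yield / 100 = 2723.0810 * 63.1360 / 100 = 1719.2444 sq ft
Value = Finished * price = 1719.2444 * 3.4560 = 5941.7087 $


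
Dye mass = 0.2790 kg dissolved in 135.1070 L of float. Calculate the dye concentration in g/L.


Formula: Conc = dye_mass(kg) / volume(L) * 1000
Substituting: Conc = 0.2790 / 135.1070 * 1000
Result: 2.0650 g/L


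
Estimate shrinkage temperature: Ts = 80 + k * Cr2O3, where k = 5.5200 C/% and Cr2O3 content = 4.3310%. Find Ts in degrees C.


Formula: Ts = 80 + k * Cr2O3
Substituting: Ts = 80 + 5.5200 * 4.3310
Result: 103.9071 C


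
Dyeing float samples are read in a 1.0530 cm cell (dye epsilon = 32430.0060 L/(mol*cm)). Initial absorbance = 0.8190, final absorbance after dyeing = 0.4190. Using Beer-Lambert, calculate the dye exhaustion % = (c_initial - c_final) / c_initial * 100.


c_initial = A_i / (epsilon * l) = 0.8190 / (32430.0060 * 1.0530) = 2.3983e-05 mol/L
c_final = A_f / (epsilon * l) = 0.4190 / (32430.0060 * 1.0530) = 1.2270e-05 mol/L
Exhaustion = (c_initial - c_final) / c_initial * 100 = (2.3983e-05 - 1.2270e-05) / 2.3983e-05 * 100 = 48.8400 %


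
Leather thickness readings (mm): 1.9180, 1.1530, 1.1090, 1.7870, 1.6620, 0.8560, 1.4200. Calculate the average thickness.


Formula: Average = sum / n
Substituting: Average = 9.9050 / 7
Result: 1.4150 mm


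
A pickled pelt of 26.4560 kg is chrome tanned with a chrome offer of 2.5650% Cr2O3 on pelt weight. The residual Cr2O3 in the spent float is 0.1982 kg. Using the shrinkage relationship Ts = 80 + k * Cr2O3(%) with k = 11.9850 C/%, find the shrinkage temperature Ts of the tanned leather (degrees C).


Offered = pelt * offer_pct / 100 = 26.4560 * 2.5650 / 100 = 0.6786 kg
Uptake = offered - residual = 0.6786 - 0.1982 = 0.4804 kg
Cr2O3% on pelt = uptake / pelt * 100 = 0.4804 / 26.4560 * 100 = 1.8158 %
Ts = 80 + k * Cr2O3% = 80 + 11.9850 * 1.8158 = 101.7627 C


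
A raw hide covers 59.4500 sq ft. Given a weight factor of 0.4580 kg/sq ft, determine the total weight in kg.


Formula: Weight = area * weight_per_sqft
Substituting: Weight = 59.4500 * 0.4580
Result: 27.2281 kg


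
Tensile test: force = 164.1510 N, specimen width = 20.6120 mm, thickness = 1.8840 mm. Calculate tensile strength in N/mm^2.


Formula: TS = force / (width * thickness)
Substituting: TS = 164.1510 / (20.6120 * 1.8840)
Result: 4.2271 N/mm^2


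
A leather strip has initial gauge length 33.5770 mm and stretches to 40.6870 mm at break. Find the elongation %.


Formula: Elongation = (Lf - L0) / L0 * 100
Substituting: Elongation = (40.6870 - 33.5770) / 33.5770 * 100
Result: 21.1752 %
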